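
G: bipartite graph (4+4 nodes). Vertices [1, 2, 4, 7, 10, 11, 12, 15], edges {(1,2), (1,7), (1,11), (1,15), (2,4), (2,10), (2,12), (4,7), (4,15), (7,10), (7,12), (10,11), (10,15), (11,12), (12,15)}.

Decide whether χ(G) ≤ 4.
A valid 4-coloring: color 1: [1, 4, 10, 12]; color 2: [2, 7, 11, 15].
(χ(G) = 2 ≤ 4.)

Yes, G is 4-colorable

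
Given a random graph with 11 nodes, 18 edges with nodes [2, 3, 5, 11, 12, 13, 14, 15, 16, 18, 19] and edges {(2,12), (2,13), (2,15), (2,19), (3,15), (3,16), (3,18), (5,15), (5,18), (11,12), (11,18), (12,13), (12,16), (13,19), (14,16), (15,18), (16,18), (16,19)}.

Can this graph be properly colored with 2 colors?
No, G is not 2-colorable

The clique on vertices [2, 13, 19] has size 3 > 2, so it alone needs 3 colors.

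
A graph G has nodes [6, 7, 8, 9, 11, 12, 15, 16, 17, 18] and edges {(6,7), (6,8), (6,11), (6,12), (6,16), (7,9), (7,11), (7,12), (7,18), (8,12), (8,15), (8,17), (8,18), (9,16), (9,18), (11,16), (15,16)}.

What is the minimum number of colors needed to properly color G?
χ(G) = 3

Clique number ω(G) = 3 (lower bound: χ ≥ ω).
The clique on [6, 8, 12] has size 3, forcing χ ≥ 3, and the coloring below uses 3 colors, so χ(G) = 3.
A valid 3-coloring: color 1: [6, 9, 15, 17]; color 2: [7, 8, 16]; color 3: [11, 12, 18].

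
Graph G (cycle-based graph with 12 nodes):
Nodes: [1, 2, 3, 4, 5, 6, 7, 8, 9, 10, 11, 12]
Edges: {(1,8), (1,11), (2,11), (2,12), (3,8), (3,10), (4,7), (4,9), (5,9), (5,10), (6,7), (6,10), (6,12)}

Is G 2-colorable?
A valid 2-coloring: color 1: [1, 2, 3, 4, 5, 6]; color 2: [7, 8, 9, 10, 11, 12].
(χ(G) = 2 ≤ 2.)

Yes, G is 2-colorable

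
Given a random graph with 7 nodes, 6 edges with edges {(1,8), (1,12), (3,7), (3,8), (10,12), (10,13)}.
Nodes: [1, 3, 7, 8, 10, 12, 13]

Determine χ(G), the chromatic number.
χ(G) = 2

Clique number ω(G) = 2 (lower bound: χ ≥ ω).
The graph is bipartite (no odd cycle), so 2 colors suffice: χ(G) = 2.
A valid 2-coloring: color 1: [1, 3, 10]; color 2: [7, 8, 12, 13].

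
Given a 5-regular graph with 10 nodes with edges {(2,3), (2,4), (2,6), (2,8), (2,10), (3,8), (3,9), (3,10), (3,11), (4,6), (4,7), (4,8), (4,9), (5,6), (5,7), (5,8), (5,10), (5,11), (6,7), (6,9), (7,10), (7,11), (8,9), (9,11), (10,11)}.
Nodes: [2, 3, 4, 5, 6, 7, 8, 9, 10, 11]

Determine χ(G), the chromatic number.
χ(G) = 4

Clique number ω(G) = 4 (lower bound: χ ≥ ω).
The clique on [5, 7, 10, 11] has size 4, forcing χ ≥ 4, and the coloring below uses 4 colors, so χ(G) = 4.
A valid 4-coloring: color 1: [6, 8, 10]; color 2: [2, 7, 9]; color 3: [3, 4, 5]; color 4: [11].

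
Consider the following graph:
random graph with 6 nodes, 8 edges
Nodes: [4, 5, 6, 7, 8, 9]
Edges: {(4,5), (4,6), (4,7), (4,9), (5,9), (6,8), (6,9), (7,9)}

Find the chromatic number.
χ(G) = 3

Clique number ω(G) = 3 (lower bound: χ ≥ ω).
The clique on [4, 5, 9] has size 3, forcing χ ≥ 3, and the coloring below uses 3 colors, so χ(G) = 3.
A valid 3-coloring: color 1: [4, 8]; color 2: [9]; color 3: [5, 6, 7].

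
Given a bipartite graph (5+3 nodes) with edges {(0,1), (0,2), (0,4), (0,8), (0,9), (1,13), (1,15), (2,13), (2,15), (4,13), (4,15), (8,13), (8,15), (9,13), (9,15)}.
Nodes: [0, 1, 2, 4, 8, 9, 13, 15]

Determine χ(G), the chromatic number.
Clique number ω(G) = 2 (lower bound: χ ≥ ω).
The graph is bipartite (no odd cycle), so 2 colors suffice: χ(G) = 2.
A valid 2-coloring: color 1: [0, 13, 15]; color 2: [1, 2, 4, 8, 9].

χ(G) = 2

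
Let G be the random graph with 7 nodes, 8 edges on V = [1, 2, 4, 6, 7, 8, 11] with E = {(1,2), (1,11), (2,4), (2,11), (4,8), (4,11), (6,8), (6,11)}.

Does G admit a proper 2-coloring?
The clique on vertices [1, 2, 11] has size 3 > 2, so it alone needs 3 colors.

No, G is not 2-colorable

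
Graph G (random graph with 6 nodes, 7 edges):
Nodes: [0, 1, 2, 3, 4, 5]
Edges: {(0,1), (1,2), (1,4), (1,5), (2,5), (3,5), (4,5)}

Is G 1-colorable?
No, G is not 1-colorable

The clique on vertices [1, 2, 5] has size 3 > 1, so it alone needs 3 colors.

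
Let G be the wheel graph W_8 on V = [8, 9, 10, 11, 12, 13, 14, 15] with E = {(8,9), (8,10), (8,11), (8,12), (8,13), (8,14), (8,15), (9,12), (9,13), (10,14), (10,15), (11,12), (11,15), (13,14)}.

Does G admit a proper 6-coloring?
A valid 6-coloring: color 1: [8]; color 2: [10, 12, 13]; color 3: [9, 14, 15]; color 4: [11].
(χ(G) = 4 ≤ 6.)

Yes, G is 6-colorable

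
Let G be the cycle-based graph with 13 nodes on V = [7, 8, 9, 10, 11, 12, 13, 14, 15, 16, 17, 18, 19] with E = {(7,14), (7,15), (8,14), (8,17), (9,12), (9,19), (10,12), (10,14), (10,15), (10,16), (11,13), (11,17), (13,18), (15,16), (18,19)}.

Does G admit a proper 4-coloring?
A valid 4-coloring: color 1: [7, 8, 9, 10, 11, 18]; color 2: [12, 13, 14, 15, 17, 19]; color 3: [16].
(χ(G) = 3 ≤ 4.)

Yes, G is 4-colorable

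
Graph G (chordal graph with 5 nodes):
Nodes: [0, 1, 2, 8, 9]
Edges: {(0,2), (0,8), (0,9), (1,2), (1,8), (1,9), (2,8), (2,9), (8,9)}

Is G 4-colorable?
A valid 4-coloring: color 1: [2]; color 2: [9]; color 3: [8]; color 4: [0, 1].
(χ(G) = 4 ≤ 4.)

Yes, G is 4-colorable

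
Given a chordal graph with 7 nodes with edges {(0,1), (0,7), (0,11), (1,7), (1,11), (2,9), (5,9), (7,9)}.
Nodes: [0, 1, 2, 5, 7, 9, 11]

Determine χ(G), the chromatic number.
Clique number ω(G) = 3 (lower bound: χ ≥ ω).
The clique on [0, 1, 11] has size 3, forcing χ ≥ 3, and the coloring below uses 3 colors, so χ(G) = 3.
A valid 3-coloring: color 1: [0, 9]; color 2: [2, 5, 7, 11]; color 3: [1].

χ(G) = 3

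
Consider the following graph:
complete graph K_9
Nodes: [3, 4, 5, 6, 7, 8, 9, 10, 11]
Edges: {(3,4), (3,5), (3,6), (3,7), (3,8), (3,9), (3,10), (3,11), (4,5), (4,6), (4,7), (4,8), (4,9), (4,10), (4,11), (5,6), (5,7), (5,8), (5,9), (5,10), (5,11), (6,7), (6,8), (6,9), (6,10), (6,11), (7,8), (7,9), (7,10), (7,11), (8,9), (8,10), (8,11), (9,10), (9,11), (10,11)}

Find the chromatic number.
Clique number ω(G) = 9 (lower bound: χ ≥ ω).
The clique on [3, 4, 5, 6, 7, 8, 9, 10, 11] has size 9, forcing χ ≥ 9, and the coloring below uses 9 colors, so χ(G) = 9.
A valid 9-coloring: color 1: [5]; color 2: [10]; color 3: [4]; color 4: [3]; color 5: [6]; color 6: [11]; color 7: [9]; color 8: [7]; color 9: [8].

χ(G) = 9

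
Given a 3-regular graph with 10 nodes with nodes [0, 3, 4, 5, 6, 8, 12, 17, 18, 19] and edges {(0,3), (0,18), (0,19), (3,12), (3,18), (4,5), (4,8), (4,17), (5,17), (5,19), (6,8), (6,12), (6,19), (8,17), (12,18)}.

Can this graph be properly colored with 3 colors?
Yes, G is 3-colorable

A valid 3-coloring: color 1: [6, 17, 18]; color 2: [0, 5, 8, 12]; color 3: [3, 4, 19].
(χ(G) = 3 ≤ 3.)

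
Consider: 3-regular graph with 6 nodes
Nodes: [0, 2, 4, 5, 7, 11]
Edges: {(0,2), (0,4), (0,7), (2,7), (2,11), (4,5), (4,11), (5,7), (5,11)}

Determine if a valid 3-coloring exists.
Yes, G is 3-colorable

A valid 3-coloring: color 1: [2, 5]; color 2: [0, 11]; color 3: [4, 7].
(χ(G) = 3 ≤ 3.)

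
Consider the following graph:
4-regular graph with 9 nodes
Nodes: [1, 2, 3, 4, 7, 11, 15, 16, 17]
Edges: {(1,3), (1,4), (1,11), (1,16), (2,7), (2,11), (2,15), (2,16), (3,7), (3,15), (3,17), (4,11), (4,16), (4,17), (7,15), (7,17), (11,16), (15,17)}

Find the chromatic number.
Clique number ω(G) = 4 (lower bound: χ ≥ ω).
The clique on [1, 4, 11, 16] has size 4, forcing χ ≥ 4, and the coloring below uses 4 colors, so χ(G) = 4.
A valid 4-coloring: color 1: [7, 16]; color 2: [1, 2, 17]; color 3: [3, 4]; color 4: [11, 15].

χ(G) = 4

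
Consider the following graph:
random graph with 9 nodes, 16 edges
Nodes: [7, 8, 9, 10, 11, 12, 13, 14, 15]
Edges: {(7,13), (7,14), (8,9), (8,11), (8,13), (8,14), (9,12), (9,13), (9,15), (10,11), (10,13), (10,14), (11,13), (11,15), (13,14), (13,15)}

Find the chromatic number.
χ(G) = 3

Clique number ω(G) = 3 (lower bound: χ ≥ ω).
The clique on [8, 9, 13] has size 3, forcing χ ≥ 3, and the coloring below uses 3 colors, so χ(G) = 3.
A valid 3-coloring: color 1: [12, 13]; color 2: [9, 11, 14]; color 3: [7, 8, 10, 15].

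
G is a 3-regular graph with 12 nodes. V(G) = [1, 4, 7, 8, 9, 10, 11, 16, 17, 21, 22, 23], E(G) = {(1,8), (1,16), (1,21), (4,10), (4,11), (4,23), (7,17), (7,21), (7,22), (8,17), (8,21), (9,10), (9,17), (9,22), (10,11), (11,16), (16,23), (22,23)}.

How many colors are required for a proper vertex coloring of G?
χ(G) = 3

Clique number ω(G) = 3 (lower bound: χ ≥ ω).
The clique on [1, 8, 21] has size 3, forcing χ ≥ 3, and the coloring below uses 3 colors, so χ(G) = 3.
A valid 3-coloring: color 1: [1, 7, 9, 11, 23]; color 2: [4, 16, 17, 21, 22]; color 3: [8, 10].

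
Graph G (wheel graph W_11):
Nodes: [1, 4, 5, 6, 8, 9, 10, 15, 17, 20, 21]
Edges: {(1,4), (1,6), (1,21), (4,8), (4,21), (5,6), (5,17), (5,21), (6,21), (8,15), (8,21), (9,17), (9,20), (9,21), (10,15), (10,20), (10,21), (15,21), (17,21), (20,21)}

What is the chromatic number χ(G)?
χ(G) = 3

Clique number ω(G) = 3 (lower bound: χ ≥ ω).
The clique on [1, 4, 21] has size 3, forcing χ ≥ 3, and the coloring below uses 3 colors, so χ(G) = 3.
A valid 3-coloring: color 1: [21]; color 2: [1, 5, 8, 9, 10]; color 3: [4, 6, 15, 17, 20].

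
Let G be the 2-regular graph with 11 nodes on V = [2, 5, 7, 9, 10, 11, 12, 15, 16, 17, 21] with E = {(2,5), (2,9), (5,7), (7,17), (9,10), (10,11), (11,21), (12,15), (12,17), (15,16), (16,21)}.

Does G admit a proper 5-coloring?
Yes, G is 5-colorable

A valid 5-coloring: color 1: [2, 7, 11, 12, 16]; color 2: [5, 10, 15, 17, 21]; color 3: [9].
(χ(G) = 3 ≤ 5.)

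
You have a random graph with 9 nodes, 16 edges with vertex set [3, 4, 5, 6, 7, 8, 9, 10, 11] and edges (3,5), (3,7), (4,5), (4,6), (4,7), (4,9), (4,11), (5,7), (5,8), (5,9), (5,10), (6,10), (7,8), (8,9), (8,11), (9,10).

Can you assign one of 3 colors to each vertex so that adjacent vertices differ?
A valid 3-coloring: color 1: [5, 6, 11]; color 2: [3, 4, 8, 10]; color 3: [7, 9].
(χ(G) = 3 ≤ 3.)

Yes, G is 3-colorable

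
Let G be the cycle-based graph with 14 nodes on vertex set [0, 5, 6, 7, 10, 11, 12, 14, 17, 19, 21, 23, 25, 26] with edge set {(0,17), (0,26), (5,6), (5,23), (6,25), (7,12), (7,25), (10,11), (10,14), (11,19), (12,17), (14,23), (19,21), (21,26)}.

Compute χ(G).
χ(G) = 2

Clique number ω(G) = 2 (lower bound: χ ≥ ω).
The graph is bipartite (no odd cycle), so 2 colors suffice: χ(G) = 2.
A valid 2-coloring: color 1: [0, 5, 11, 12, 14, 21, 25]; color 2: [6, 7, 10, 17, 19, 23, 26].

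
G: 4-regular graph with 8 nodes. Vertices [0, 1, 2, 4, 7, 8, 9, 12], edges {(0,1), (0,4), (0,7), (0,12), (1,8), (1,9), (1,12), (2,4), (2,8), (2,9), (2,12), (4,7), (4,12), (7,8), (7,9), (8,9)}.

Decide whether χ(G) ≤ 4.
Yes, G is 4-colorable

A valid 4-coloring: color 1: [1, 2, 7]; color 2: [4, 9]; color 3: [8, 12]; color 4: [0].
(χ(G) = 4 ≤ 4.)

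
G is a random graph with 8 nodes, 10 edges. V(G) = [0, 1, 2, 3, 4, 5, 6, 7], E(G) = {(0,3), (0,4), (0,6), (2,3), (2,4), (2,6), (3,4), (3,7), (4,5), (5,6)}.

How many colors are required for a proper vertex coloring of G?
χ(G) = 3

Clique number ω(G) = 3 (lower bound: χ ≥ ω).
The clique on [0, 3, 4] has size 3, forcing χ ≥ 3, and the coloring below uses 3 colors, so χ(G) = 3.
A valid 3-coloring: color 1: [1, 4, 6, 7]; color 2: [3, 5]; color 3: [0, 2].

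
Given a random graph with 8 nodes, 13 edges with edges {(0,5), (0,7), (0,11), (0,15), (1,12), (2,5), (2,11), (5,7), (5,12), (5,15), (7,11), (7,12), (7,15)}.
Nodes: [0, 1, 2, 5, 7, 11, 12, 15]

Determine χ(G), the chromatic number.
χ(G) = 4

Clique number ω(G) = 4 (lower bound: χ ≥ ω).
The clique on [0, 5, 7, 15] has size 4, forcing χ ≥ 4, and the coloring below uses 4 colors, so χ(G) = 4.
A valid 4-coloring: color 1: [1, 2, 7]; color 2: [5, 11]; color 3: [0, 12]; color 4: [15].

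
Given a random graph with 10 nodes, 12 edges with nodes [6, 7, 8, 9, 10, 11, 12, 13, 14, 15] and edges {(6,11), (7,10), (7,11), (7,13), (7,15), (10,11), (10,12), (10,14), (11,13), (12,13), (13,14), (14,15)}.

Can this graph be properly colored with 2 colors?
No, G is not 2-colorable

The clique on vertices [7, 10, 11] has size 3 > 2, so it alone needs 3 colors.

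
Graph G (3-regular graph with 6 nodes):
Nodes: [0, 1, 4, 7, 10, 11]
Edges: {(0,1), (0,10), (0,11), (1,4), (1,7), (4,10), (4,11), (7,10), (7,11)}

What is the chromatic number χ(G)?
χ(G) = 2

Clique number ω(G) = 2 (lower bound: χ ≥ ω).
The graph is bipartite (no odd cycle), so 2 colors suffice: χ(G) = 2.
A valid 2-coloring: color 1: [0, 4, 7]; color 2: [1, 10, 11].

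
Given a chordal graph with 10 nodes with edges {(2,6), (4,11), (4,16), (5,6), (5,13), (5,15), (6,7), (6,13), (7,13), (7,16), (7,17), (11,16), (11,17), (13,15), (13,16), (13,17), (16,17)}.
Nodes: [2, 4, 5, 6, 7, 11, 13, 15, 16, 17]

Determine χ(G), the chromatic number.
Clique number ω(G) = 4 (lower bound: χ ≥ ω).
The clique on [7, 13, 16, 17] has size 4, forcing χ ≥ 4, and the coloring below uses 4 colors, so χ(G) = 4.
A valid 4-coloring: color 1: [2, 11, 13]; color 2: [6, 15, 16]; color 3: [4, 5, 17]; color 4: [7].

χ(G) = 4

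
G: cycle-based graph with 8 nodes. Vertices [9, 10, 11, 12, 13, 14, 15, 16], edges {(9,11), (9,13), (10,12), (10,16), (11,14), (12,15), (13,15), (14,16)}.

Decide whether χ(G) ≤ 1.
No, G is not 1-colorable

Edge (9,11) forces its endpoints to differ, so 1 color is not enough.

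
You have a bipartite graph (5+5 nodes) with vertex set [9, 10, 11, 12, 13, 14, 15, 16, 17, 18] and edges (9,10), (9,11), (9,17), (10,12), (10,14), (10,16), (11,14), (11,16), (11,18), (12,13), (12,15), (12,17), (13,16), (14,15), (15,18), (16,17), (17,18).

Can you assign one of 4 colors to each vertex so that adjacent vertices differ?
Yes, G is 4-colorable

A valid 4-coloring: color 1: [10, 11, 13, 15, 17]; color 2: [9, 12, 14, 16, 18].
(χ(G) = 2 ≤ 4.)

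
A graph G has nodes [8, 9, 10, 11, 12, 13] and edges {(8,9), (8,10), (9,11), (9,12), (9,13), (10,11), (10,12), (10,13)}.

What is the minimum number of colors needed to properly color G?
χ(G) = 2

Clique number ω(G) = 2 (lower bound: χ ≥ ω).
The graph is bipartite (no odd cycle), so 2 colors suffice: χ(G) = 2.
A valid 2-coloring: color 1: [9, 10]; color 2: [8, 11, 12, 13].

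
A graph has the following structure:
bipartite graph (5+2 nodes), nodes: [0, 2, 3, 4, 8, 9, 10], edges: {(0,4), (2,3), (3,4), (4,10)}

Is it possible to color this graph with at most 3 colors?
Yes, G is 3-colorable

A valid 3-coloring: color 1: [2, 4, 8, 9]; color 2: [0, 3, 10].
(χ(G) = 2 ≤ 3.)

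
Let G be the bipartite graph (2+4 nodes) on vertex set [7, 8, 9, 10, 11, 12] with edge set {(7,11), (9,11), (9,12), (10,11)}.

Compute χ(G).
Clique number ω(G) = 2 (lower bound: χ ≥ ω).
The graph is bipartite (no odd cycle), so 2 colors suffice: χ(G) = 2.
A valid 2-coloring: color 1: [8, 11, 12]; color 2: [7, 9, 10].

χ(G) = 2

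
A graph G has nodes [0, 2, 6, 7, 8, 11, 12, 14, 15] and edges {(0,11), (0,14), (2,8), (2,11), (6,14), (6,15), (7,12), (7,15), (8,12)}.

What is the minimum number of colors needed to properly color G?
χ(G) = 3

Clique number ω(G) = 2 (lower bound: χ ≥ ω).
Odd cycle [14, 6, 15, 7, 12, 8, 2, 11, 0] needs 3 colors (χ ≥ 3).
The coloring below uses 3 colors, so χ(G) = 3.
A valid 3-coloring: color 1: [7, 8, 11, 14]; color 2: [0, 2, 12, 15]; color 3: [6].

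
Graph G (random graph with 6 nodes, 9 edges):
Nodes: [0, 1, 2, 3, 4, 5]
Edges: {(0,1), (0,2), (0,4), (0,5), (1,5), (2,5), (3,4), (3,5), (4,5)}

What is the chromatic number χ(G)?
Clique number ω(G) = 3 (lower bound: χ ≥ ω).
The clique on [0, 1, 5] has size 3, forcing χ ≥ 3, and the coloring below uses 3 colors, so χ(G) = 3.
A valid 3-coloring: color 1: [5]; color 2: [0, 3]; color 3: [1, 2, 4].

χ(G) = 3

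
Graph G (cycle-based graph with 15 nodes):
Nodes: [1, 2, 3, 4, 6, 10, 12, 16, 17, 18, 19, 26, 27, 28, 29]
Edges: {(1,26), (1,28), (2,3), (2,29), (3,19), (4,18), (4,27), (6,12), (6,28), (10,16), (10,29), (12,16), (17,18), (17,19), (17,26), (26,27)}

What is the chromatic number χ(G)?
Clique number ω(G) = 2 (lower bound: χ ≥ ω).
Odd cycle [4, 18, 17, 26, 27] needs 3 colors (χ ≥ 3).
The coloring below uses 3 colors, so χ(G) = 3.
A valid 3-coloring: color 1: [2, 4, 10, 12, 19, 26, 28]; color 2: [1, 3, 6, 16, 17, 27, 29]; color 3: [18].

χ(G) = 3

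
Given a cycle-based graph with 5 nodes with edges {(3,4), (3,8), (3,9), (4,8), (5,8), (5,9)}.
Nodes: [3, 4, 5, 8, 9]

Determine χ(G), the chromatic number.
Clique number ω(G) = 3 (lower bound: χ ≥ ω).
The clique on [3, 4, 8] has size 3, forcing χ ≥ 3, and the coloring below uses 3 colors, so χ(G) = 3.
A valid 3-coloring: color 1: [3, 5]; color 2: [8, 9]; color 3: [4].

χ(G) = 3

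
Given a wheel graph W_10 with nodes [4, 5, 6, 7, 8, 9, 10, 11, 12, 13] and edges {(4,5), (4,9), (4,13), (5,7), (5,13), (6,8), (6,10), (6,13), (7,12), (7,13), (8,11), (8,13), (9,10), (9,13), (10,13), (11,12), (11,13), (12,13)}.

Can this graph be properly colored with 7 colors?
A valid 7-coloring: color 1: [13]; color 2: [4, 7, 8, 10]; color 3: [5, 6, 9, 12]; color 4: [11].
(χ(G) = 4 ≤ 7.)

Yes, G is 7-colorable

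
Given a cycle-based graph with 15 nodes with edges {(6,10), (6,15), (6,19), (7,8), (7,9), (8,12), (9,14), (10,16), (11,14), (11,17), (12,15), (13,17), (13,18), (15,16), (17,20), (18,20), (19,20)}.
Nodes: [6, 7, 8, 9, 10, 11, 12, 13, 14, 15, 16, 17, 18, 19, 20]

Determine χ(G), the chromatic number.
χ(G) = 3

Clique number ω(G) = 2 (lower bound: χ ≥ ω).
Odd cycle [14, 11, 17, 20, 19, 6, 15, 12, 8, 7, 9] needs 3 colors (χ ≥ 3).
The coloring below uses 3 colors, so χ(G) = 3.
A valid 3-coloring: color 1: [7, 10, 14, 15, 17, 18, 19]; color 2: [6, 9, 11, 12, 13, 16, 20]; color 3: [8].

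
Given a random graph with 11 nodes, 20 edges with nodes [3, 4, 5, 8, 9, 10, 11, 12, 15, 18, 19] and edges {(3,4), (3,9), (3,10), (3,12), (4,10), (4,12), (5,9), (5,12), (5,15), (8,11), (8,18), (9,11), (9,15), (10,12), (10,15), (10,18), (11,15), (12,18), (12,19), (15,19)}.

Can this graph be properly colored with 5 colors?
Yes, G is 5-colorable

A valid 5-coloring: color 1: [8, 12, 15]; color 2: [9, 10, 19]; color 3: [3, 5, 11, 18]; color 4: [4].
(χ(G) = 4 ≤ 5.)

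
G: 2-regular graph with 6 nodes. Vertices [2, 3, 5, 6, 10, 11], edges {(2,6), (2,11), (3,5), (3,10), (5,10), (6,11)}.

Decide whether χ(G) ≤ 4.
Yes, G is 4-colorable

A valid 4-coloring: color 1: [5, 6]; color 2: [3, 11]; color 3: [2, 10].
(χ(G) = 3 ≤ 4.)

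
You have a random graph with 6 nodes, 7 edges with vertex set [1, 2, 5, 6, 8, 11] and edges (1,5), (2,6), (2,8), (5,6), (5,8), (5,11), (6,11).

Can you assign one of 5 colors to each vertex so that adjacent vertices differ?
A valid 5-coloring: color 1: [2, 5]; color 2: [1, 6, 8]; color 3: [11].
(χ(G) = 3 ≤ 5.)

Yes, G is 5-colorable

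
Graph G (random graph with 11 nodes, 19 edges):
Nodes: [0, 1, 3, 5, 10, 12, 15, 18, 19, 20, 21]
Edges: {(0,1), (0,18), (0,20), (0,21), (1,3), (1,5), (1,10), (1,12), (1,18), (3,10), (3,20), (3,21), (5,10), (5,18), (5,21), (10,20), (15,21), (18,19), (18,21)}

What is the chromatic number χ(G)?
χ(G) = 3

Clique number ω(G) = 3 (lower bound: χ ≥ ω).
The clique on [0, 1, 18] has size 3, forcing χ ≥ 3, and the coloring below uses 3 colors, so χ(G) = 3.
A valid 3-coloring: color 1: [1, 19, 20, 21]; color 2: [10, 12, 15, 18]; color 3: [0, 3, 5].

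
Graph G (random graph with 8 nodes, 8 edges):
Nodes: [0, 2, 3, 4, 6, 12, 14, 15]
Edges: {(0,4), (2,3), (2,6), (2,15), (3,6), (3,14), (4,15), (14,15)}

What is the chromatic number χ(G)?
Clique number ω(G) = 3 (lower bound: χ ≥ ω).
The clique on [2, 3, 6] has size 3, forcing χ ≥ 3, and the coloring below uses 3 colors, so χ(G) = 3.
A valid 3-coloring: color 1: [0, 3, 12, 15]; color 2: [2, 4, 14]; color 3: [6].

χ(G) = 3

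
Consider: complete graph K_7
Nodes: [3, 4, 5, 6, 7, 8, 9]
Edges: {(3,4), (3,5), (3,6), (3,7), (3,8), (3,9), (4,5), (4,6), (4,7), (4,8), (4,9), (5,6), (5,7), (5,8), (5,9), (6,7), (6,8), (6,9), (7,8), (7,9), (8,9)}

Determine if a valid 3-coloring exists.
The clique on vertices [3, 4, 5, 6, 7, 8, 9] has size 7 > 3, so it alone needs 7 colors.

No, G is not 3-colorable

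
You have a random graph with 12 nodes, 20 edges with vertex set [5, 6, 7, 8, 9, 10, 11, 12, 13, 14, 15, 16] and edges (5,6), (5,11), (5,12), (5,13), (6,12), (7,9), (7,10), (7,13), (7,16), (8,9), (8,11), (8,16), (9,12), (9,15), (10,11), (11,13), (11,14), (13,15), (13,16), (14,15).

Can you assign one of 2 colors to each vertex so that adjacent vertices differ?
The clique on vertices [5, 6, 12] has size 3 > 2, so it alone needs 3 colors.

No, G is not 2-colorable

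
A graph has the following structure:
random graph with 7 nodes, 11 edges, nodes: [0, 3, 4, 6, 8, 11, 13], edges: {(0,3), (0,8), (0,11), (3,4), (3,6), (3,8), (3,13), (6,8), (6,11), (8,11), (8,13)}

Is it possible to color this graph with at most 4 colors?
Yes, G is 4-colorable

A valid 4-coloring: color 1: [4, 8]; color 2: [3, 11]; color 3: [0, 6, 13].
(χ(G) = 3 ≤ 4.)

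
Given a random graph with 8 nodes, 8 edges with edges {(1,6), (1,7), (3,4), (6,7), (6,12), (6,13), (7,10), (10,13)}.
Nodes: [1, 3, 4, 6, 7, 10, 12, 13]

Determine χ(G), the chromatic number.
χ(G) = 3

Clique number ω(G) = 3 (lower bound: χ ≥ ω).
The clique on [1, 6, 7] has size 3, forcing χ ≥ 3, and the coloring below uses 3 colors, so χ(G) = 3.
A valid 3-coloring: color 1: [4, 6, 10]; color 2: [3, 7, 12, 13]; color 3: [1].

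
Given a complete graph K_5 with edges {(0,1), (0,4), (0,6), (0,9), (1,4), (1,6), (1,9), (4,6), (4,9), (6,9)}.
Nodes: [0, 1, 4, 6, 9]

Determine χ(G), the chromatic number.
χ(G) = 5

Clique number ω(G) = 5 (lower bound: χ ≥ ω).
The clique on [0, 1, 4, 6, 9] has size 5, forcing χ ≥ 5, and the coloring below uses 5 colors, so χ(G) = 5.
A valid 5-coloring: color 1: [1]; color 2: [9]; color 3: [4]; color 4: [6]; color 5: [0].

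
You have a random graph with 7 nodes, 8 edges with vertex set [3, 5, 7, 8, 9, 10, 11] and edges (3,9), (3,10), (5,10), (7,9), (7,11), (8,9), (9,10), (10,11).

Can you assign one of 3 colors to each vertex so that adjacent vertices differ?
A valid 3-coloring: color 1: [5, 9, 11]; color 2: [7, 8, 10]; color 3: [3].
(χ(G) = 3 ≤ 3.)

Yes, G is 3-colorable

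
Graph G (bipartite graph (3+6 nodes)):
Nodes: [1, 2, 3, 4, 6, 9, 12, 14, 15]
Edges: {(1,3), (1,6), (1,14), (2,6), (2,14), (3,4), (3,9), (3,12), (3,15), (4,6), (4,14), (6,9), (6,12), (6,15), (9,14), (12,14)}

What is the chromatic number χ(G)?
Clique number ω(G) = 2 (lower bound: χ ≥ ω).
The graph is bipartite (no odd cycle), so 2 colors suffice: χ(G) = 2.
A valid 2-coloring: color 1: [3, 6, 14]; color 2: [1, 2, 4, 9, 12, 15].

χ(G) = 2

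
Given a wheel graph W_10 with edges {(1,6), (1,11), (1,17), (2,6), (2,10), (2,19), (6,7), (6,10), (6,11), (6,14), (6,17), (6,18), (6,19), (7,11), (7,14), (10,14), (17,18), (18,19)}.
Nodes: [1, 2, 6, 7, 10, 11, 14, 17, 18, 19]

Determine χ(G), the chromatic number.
χ(G) = 4

Clique number ω(G) = 3 (lower bound: χ ≥ ω).
Odd cycle [17, 18, 19, 2, 10, 14, 7, 11, 1] needs 3 colors (χ ≥ 3).
Vertex 6 is adjacent to every vertex of [1, 2, 7, 10, 11, 14, 17, 18, 19], which already need 3 colors among themselves, so 6 needs a new color (χ ≥ 4).
The coloring below uses 4 colors, so χ(G) = 4.
A valid 4-coloring: color 1: [6]; color 2: [10, 11, 17, 19]; color 3: [1, 2, 14, 18]; color 4: [7].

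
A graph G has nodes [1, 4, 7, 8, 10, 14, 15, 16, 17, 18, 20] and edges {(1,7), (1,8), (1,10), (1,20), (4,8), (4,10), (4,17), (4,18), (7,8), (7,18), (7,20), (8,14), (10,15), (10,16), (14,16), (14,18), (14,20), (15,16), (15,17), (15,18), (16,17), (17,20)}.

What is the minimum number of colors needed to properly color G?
χ(G) = 3

Clique number ω(G) = 3 (lower bound: χ ≥ ω).
The clique on [1, 7, 8] has size 3, forcing χ ≥ 3, and the coloring below uses 3 colors, so χ(G) = 3.
A valid 3-coloring: color 1: [1, 4, 14, 15]; color 2: [7, 10, 17]; color 3: [8, 16, 18, 20].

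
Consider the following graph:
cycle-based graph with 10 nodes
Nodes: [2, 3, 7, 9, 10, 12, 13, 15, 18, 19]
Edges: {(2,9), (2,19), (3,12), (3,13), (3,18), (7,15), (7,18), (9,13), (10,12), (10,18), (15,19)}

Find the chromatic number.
Clique number ω(G) = 2 (lower bound: χ ≥ ω).
The graph is bipartite (no odd cycle), so 2 colors suffice: χ(G) = 2.
A valid 2-coloring: color 1: [3, 7, 9, 10, 19]; color 2: [2, 12, 13, 15, 18].

χ(G) = 2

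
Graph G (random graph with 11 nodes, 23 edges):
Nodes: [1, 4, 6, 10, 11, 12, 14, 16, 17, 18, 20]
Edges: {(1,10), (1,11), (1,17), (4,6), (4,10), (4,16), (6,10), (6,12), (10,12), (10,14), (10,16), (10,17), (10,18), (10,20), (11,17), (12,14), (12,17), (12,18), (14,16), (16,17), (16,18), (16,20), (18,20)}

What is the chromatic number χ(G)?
χ(G) = 4

Clique number ω(G) = 4 (lower bound: χ ≥ ω).
The clique on [10, 16, 18, 20] has size 4, forcing χ ≥ 4, and the coloring below uses 4 colors, so χ(G) = 4.
A valid 4-coloring: color 1: [10, 11]; color 2: [1, 12, 16]; color 3: [4, 14, 17, 20]; color 4: [6, 18].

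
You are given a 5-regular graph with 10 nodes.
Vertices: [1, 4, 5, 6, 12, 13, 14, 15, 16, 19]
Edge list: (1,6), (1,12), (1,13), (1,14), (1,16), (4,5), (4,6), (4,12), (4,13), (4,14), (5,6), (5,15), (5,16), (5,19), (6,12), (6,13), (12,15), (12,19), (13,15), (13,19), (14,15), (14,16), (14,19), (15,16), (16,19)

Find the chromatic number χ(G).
χ(G) = 3

Clique number ω(G) = 3 (lower bound: χ ≥ ω).
The clique on [1, 14, 16] has size 3, forcing χ ≥ 3, and the coloring below uses 3 colors, so χ(G) = 3.
A valid 3-coloring: color 1: [5, 12, 13, 14]; color 2: [1, 4, 15, 19]; color 3: [6, 16].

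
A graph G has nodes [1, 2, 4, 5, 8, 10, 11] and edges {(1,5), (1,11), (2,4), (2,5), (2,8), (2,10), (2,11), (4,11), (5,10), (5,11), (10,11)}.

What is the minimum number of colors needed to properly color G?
χ(G) = 4

Clique number ω(G) = 4 (lower bound: χ ≥ ω).
The clique on [2, 5, 10, 11] has size 4, forcing χ ≥ 4, and the coloring below uses 4 colors, so χ(G) = 4.
A valid 4-coloring: color 1: [1, 2]; color 2: [8, 11]; color 3: [4, 5]; color 4: [10].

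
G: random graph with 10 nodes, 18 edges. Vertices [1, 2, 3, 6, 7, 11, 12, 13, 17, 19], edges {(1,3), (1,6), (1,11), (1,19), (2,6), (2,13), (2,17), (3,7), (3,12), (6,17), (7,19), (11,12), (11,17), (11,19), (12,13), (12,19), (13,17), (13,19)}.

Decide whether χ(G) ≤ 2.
The clique on vertices [2, 13, 17] has size 3 > 2, so it alone needs 3 colors.

No, G is not 2-colorable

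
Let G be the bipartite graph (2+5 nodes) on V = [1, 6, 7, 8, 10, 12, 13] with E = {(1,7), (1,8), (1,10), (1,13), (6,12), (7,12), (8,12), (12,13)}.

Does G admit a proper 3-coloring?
Yes, G is 3-colorable

A valid 3-coloring: color 1: [1, 12]; color 2: [6, 7, 8, 10, 13].
(χ(G) = 2 ≤ 3.)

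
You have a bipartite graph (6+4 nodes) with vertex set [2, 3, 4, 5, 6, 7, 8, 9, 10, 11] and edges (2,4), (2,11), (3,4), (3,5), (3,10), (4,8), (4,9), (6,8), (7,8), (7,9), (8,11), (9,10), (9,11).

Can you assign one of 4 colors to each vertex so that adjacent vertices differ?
A valid 4-coloring: color 1: [4, 5, 6, 7, 10, 11]; color 2: [2, 3, 8, 9].
(χ(G) = 2 ≤ 4.)

Yes, G is 4-colorable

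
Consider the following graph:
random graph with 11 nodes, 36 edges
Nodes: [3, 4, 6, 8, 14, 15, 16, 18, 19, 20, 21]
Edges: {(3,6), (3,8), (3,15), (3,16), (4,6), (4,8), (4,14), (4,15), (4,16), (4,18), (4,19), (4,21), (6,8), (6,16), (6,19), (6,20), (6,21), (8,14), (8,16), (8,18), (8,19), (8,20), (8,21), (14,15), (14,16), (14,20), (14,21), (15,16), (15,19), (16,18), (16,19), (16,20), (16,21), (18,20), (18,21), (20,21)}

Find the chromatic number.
χ(G) = 5

Clique number ω(G) = 5 (lower bound: χ ≥ ω).
The clique on [4, 6, 8, 16, 19] has size 5, forcing χ ≥ 5, and the coloring below uses 5 colors, so χ(G) = 5.
A valid 5-coloring: color 1: [16]; color 2: [8, 15]; color 3: [3, 4, 20]; color 4: [6, 14, 18]; color 5: [19, 21].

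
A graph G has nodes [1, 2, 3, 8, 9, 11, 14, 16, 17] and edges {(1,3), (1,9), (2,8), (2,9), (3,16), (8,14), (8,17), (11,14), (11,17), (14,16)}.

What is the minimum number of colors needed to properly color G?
Clique number ω(G) = 2 (lower bound: χ ≥ ω).
Odd cycle [2, 9, 1, 3, 16, 14, 11, 17, 8] needs 3 colors (χ ≥ 3).
The coloring below uses 3 colors, so χ(G) = 3.
A valid 3-coloring: color 1: [3, 8, 9, 11]; color 2: [1, 2, 14, 17]; color 3: [16].

χ(G) = 3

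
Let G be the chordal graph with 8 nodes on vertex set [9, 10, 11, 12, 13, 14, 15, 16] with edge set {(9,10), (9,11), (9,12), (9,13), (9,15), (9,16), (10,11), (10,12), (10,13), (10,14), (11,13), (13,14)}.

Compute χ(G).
χ(G) = 4

Clique number ω(G) = 4 (lower bound: χ ≥ ω).
The clique on [9, 10, 11, 13] has size 4, forcing χ ≥ 4, and the coloring below uses 4 colors, so χ(G) = 4.
A valid 4-coloring: color 1: [9, 14]; color 2: [10, 15, 16]; color 3: [12, 13]; color 4: [11].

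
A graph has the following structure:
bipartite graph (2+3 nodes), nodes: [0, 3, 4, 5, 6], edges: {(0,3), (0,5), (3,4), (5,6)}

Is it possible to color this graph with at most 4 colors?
A valid 4-coloring: color 1: [3, 5]; color 2: [0, 4, 6].
(χ(G) = 2 ≤ 4.)

Yes, G is 4-colorable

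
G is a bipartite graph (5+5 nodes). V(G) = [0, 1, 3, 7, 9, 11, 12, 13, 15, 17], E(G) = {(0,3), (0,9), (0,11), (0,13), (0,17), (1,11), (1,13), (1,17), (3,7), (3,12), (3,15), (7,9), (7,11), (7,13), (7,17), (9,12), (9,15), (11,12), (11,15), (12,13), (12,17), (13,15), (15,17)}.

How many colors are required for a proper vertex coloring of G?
Clique number ω(G) = 2 (lower bound: χ ≥ ω).
The graph is bipartite (no odd cycle), so 2 colors suffice: χ(G) = 2.
A valid 2-coloring: color 1: [3, 9, 11, 13, 17]; color 2: [0, 1, 7, 12, 15].

χ(G) = 2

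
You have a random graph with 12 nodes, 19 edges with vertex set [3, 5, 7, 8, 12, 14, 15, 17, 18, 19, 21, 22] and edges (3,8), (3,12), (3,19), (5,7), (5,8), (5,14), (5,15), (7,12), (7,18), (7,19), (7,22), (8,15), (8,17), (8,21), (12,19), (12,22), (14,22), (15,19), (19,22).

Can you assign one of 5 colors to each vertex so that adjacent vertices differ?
A valid 5-coloring: color 1: [8, 14, 18, 19]; color 2: [3, 7, 15, 17, 21]; color 3: [5, 22]; color 4: [12].
(χ(G) = 4 ≤ 5.)

Yes, G is 5-colorable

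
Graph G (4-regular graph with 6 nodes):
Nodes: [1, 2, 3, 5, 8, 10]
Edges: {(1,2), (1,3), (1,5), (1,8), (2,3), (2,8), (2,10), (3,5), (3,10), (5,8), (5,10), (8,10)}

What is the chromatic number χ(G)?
Clique number ω(G) = 3 (lower bound: χ ≥ ω).
The clique on [1, 2, 8] has size 3, forcing χ ≥ 3, and the coloring below uses 3 colors, so χ(G) = 3.
A valid 3-coloring: color 1: [3, 8]; color 2: [1, 10]; color 3: [2, 5].

χ(G) = 3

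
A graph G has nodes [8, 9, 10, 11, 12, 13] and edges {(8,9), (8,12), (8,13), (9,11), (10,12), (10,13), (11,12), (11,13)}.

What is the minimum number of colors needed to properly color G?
Clique number ω(G) = 2 (lower bound: χ ≥ ω).
The graph is bipartite (no odd cycle), so 2 colors suffice: χ(G) = 2.
A valid 2-coloring: color 1: [8, 10, 11]; color 2: [9, 12, 13].

χ(G) = 2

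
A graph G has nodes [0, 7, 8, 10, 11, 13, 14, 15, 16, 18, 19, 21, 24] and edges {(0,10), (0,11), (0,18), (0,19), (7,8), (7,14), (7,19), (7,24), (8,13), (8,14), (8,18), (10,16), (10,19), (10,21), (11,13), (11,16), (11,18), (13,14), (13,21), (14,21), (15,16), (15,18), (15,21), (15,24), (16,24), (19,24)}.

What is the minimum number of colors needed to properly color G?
Clique number ω(G) = 3 (lower bound: χ ≥ ω).
Suppose a proper 3-coloring c exists. The clique [0, 10, 19] takes 3 distinct colors; by symmetry let c(0) = 1, c(10) = 2, c(19) = 3.
- Vertex 7: neighbors [19] already have colors [3]; try each remaining color.
- Case c(7) = 1:
  - Vertex 24: neighbors [7, 19] already have colors [1, 3] ⇒ c(24) = 2.
  - Vertex 8: neighbors [7] already have colors [1]; try each remaining color.
  - Case c(8) = 2:
    - Vertex 14: neighbors [7, 8] already have colors [1, 2] ⇒ c(14) = 3.
    - Vertex 13: neighbors [8, 14] already have colors [2, 3] ⇒ c(13) = 1.
    - Vertex 21: neighbors [13, 10, 14] already have colors [1, 2, 3] — all 3 colors blocked. Contradiction.
  - Case c(8) = 3:
    - Vertex 14: neighbors [7, 8] already have colors [1, 3] ⇒ c(14) = 2.
    - Vertex 13: neighbors [14, 8] already have colors [2, 3] ⇒ c(13) = 1.
    - Vertex 18: neighbors [0, 8] already have colors [1, 3] ⇒ c(18) = 2.
    - Vertex 11: neighbors [0, 18] already have colors [1, 2] ⇒ c(11) = 3.
    - Vertex 16: neighbors [10, 11] already have colors [2, 3] ⇒ c(16) = 1.
    - Vertex 15: neighbors [16, 18] already have colors [1, 2] ⇒ c(15) = 3.
    - Vertex 21: neighbors [13, 10, 15] already have colors [1, 2, 3] — all 3 colors blocked. Contradiction.
- Case c(7) = 2:
  - Vertex 24: neighbors [7, 19] already have colors [2, 3] ⇒ c(24) = 1.
  - Vertex 16: neighbors [24, 10] already have colors [1, 2] ⇒ c(16) = 3.
  - Vertex 11: neighbors [0, 16] already have colors [1, 3] ⇒ c(11) = 2.
  - Vertex 15: neighbors [24, 16] already have colors [1, 3] ⇒ c(15) = 2.
  - Vertex 18: neighbors [0, 11] already have colors [1, 2] ⇒ c(18) = 3.
  - Vertex 8: neighbors [7, 18] already have colors [2, 3] ⇒ c(8) = 1.
  - Vertex 13: neighbors [8, 11] already have colors [1, 2] ⇒ c(13) = 3.
  - Vertex 14: neighbors [8, 7, 13] already have colors [1, 2, 3] — all 3 colors blocked. Contradiction.
Every case ends in a contradiction, so G has no proper 3-coloring (χ ≥ 4).
The coloring below uses 4 colors, so χ(G) = 4.
A valid 4-coloring: color 1: [7, 10, 13, 15]; color 2: [0, 8, 21, 24]; color 3: [14, 16, 18, 19]; color 4: [11].

χ(G) = 4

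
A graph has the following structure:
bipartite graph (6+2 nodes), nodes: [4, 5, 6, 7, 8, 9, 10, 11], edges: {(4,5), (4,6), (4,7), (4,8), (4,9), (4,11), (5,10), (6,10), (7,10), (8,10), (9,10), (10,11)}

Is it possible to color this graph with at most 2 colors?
Yes, G is 2-colorable

A valid 2-coloring: color 1: [4, 10]; color 2: [5, 6, 7, 8, 9, 11].
(χ(G) = 2 ≤ 2.)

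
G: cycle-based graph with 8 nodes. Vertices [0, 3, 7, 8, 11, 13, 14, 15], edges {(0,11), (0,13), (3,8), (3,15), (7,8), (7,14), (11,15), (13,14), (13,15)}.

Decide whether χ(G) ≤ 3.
A valid 3-coloring: color 1: [0, 8, 14, 15]; color 2: [3, 7, 11, 13].
(χ(G) = 2 ≤ 3.)

Yes, G is 3-colorable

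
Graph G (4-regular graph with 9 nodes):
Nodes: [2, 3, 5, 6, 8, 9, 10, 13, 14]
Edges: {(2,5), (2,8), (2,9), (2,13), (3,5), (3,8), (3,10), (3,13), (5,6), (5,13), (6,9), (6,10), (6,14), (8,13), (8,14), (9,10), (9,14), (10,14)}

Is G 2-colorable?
No, G is not 2-colorable

The clique on vertices [6, 9, 10, 14] has size 4 > 2, so it alone needs 4 colors.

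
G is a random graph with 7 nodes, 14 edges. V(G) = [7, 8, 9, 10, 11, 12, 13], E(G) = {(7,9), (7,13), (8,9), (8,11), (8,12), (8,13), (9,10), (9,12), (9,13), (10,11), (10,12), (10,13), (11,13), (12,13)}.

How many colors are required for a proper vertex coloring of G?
χ(G) = 4

Clique number ω(G) = 4 (lower bound: χ ≥ ω).
The clique on [8, 9, 12, 13] has size 4, forcing χ ≥ 4, and the coloring below uses 4 colors, so χ(G) = 4.
A valid 4-coloring: color 1: [13]; color 2: [9, 11]; color 3: [7, 8, 10]; color 4: [12].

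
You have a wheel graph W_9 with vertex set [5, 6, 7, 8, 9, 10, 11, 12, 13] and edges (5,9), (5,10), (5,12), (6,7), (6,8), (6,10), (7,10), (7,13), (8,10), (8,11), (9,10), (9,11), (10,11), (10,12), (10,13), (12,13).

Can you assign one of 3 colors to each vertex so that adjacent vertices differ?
Yes, G is 3-colorable

A valid 3-coloring: color 1: [10]; color 2: [7, 8, 9, 12]; color 3: [5, 6, 11, 13].
(χ(G) = 3 ≤ 3.)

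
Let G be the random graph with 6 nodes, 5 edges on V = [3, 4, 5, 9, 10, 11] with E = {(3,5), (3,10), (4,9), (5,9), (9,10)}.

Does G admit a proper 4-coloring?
Yes, G is 4-colorable

A valid 4-coloring: color 1: [3, 9, 11]; color 2: [4, 5, 10].
(χ(G) = 2 ≤ 4.)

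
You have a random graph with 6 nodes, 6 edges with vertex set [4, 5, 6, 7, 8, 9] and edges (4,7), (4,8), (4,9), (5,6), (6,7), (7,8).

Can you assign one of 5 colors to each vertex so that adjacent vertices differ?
A valid 5-coloring: color 1: [5, 7, 9]; color 2: [4, 6]; color 3: [8].
(χ(G) = 3 ≤ 5.)

Yes, G is 5-colorable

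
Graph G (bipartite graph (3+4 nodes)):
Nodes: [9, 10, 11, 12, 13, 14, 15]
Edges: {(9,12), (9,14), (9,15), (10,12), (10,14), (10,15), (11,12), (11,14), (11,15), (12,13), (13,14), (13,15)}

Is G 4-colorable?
Yes, G is 4-colorable

A valid 4-coloring: color 1: [12, 14, 15]; color 2: [9, 10, 11, 13].
(χ(G) = 2 ≤ 4.)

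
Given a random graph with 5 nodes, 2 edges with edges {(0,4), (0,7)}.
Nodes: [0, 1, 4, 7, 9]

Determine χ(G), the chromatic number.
χ(G) = 2

Clique number ω(G) = 2 (lower bound: χ ≥ ω).
The graph is bipartite (no odd cycle), so 2 colors suffice: χ(G) = 2.
A valid 2-coloring: color 1: [0, 1, 9]; color 2: [4, 7].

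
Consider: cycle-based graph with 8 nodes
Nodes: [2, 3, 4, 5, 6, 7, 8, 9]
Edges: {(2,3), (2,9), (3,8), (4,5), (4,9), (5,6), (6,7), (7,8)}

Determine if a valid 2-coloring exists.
Yes, G is 2-colorable

A valid 2-coloring: color 1: [2, 4, 6, 8]; color 2: [3, 5, 7, 9].
(χ(G) = 2 ≤ 2.)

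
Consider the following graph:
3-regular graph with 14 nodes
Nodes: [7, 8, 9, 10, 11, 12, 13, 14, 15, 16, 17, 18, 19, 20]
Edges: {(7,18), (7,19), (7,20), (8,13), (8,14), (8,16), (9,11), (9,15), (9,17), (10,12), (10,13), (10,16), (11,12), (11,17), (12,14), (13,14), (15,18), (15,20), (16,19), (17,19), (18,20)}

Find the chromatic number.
Clique number ω(G) = 3 (lower bound: χ ≥ ω).
The clique on [7, 18, 20] has size 3, forcing χ ≥ 3, and the coloring below uses 3 colors, so χ(G) = 3.
A valid 3-coloring: color 1: [8, 10, 11, 18, 19]; color 2: [7, 14, 15, 16, 17]; color 3: [9, 12, 13, 20].

χ(G) = 3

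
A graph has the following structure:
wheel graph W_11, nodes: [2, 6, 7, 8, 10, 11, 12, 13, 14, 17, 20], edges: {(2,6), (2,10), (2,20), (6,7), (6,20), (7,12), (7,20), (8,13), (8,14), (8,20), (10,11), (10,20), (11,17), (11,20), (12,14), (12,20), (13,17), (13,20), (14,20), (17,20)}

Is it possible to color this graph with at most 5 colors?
Yes, G is 5-colorable

A valid 5-coloring: color 1: [20]; color 2: [6, 8, 10, 12, 17]; color 3: [2, 7, 11, 13, 14].
(χ(G) = 3 ≤ 5.)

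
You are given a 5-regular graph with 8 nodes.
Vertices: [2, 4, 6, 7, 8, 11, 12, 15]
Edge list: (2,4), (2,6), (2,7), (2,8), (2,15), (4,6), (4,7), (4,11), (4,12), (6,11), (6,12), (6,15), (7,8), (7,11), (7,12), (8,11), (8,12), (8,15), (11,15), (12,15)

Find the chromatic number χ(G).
χ(G) = 4

Clique number ω(G) = 3 (lower bound: χ ≥ ω).
Odd cycle [15, 8, 7, 4, 6] needs 3 colors (χ ≥ 3).
Vertex 2 is adjacent to every vertex of [4, 6, 7, 8, 15], which already need 3 colors among themselves, so 2 needs a new color (χ ≥ 4).
The coloring below uses 4 colors, so χ(G) = 4.
A valid 4-coloring: color 1: [4, 8]; color 2: [2, 11, 12]; color 3: [6, 7]; color 4: [15].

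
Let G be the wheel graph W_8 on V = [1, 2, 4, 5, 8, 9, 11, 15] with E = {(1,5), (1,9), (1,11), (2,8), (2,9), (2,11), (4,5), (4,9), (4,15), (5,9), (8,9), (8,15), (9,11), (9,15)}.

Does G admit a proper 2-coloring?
No, G is not 2-colorable

The clique on vertices [1, 9, 11] has size 3 > 2, so it alone needs 3 colors.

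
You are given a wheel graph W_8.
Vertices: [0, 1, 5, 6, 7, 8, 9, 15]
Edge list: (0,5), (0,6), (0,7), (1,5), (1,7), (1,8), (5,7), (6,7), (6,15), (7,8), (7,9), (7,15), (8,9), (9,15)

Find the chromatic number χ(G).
Clique number ω(G) = 3 (lower bound: χ ≥ ω).
Odd cycle [5, 0, 6, 15, 9, 8, 1] needs 3 colors (χ ≥ 3).
Vertex 7 is adjacent to every vertex of [0, 1, 5, 6, 8, 9, 15], which already need 3 colors among themselves, so 7 needs a new color (χ ≥ 4).
The coloring below uses 4 colors, so χ(G) = 4.
A valid 4-coloring: color 1: [7]; color 2: [5, 6, 8]; color 3: [0, 1, 15]; color 4: [9].

χ(G) = 4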